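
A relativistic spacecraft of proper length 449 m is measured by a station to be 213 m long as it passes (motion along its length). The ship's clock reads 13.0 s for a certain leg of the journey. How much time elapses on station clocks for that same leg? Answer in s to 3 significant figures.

Δt ≈ 27.4 s

Length contraction ⇒ γ = L₀/L = 449/213 = 2.1080
Time dilation: Δt = γτ₀ = 2.1080 × 13.0 s = 27.4 s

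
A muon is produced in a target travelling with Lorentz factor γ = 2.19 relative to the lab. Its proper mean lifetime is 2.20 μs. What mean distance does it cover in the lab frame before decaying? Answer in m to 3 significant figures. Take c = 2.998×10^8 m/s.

d ≈ 1290 m

β = √(1 − 1/γ²) = √(1 − 1/2.19²) = 0.88966
Dilated lifetime: Δt = γτ₀ = 2.19 × 2.20 μs = 4.8180 μs
d = vΔt = 0.88966c × 4.8180 μs = 2.6672×10^8 m/s × 4.8180×10^-6 s = 1290 m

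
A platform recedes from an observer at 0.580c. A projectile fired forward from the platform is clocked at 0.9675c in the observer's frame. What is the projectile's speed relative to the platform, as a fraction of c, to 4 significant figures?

Inverse velocity addition: u' = (u − v)/(1 − uv/c²)
= (0.9675 − 0.580)/(1 − 0.9675×0.580) = 0.3875/0.438850 = 0.8830

u' ≈ 0.8830c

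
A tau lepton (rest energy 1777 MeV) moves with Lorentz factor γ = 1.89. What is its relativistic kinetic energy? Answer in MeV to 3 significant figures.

K ≈ 1580 MeV

γ = 1.89 (given)
K = (γ − 1)m₀c² = (1.89 − 1) × 1777 MeV = 0.89000 × 1777 MeV = 1580 MeV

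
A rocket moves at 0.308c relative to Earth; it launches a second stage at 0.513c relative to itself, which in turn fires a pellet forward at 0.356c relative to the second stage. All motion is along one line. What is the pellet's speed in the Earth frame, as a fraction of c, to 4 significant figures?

Compose boost 2: (0.513 + 0.308)/(1 + 0.513×0.308) = 0.8210/1.15800 = 0.708979
Compose boost 3: (0.356 + 0.708979)/(1 + 0.356×0.708979) = 1.06498/1.25240 = 0.8504

u ≈ 0.8504c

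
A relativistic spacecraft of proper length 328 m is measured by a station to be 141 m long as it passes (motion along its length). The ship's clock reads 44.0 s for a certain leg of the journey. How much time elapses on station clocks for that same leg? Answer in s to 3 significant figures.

Δt ≈ 102 s

Length contraction ⇒ γ = L₀/L = 328/141 = 2.3262
Time dilation: Δt = γτ₀ = 2.3262 × 44.0 s = 102 s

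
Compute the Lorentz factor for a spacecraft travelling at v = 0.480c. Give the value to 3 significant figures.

γ = 1/√(1 − β²) = 1/√(1 − 0.480²) = 1/√(0.76960) = 1.14

γ ≈ 1.14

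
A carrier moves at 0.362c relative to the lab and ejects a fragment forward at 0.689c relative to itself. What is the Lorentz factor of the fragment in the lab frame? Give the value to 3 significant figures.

γ ≈ 1.85

u_lab = (0.689 + 0.362)/(1 + 0.689×0.362) = 1.051/1.24942 = 0.841192
γ = 1/√(1 − 0.841192²) = 1.85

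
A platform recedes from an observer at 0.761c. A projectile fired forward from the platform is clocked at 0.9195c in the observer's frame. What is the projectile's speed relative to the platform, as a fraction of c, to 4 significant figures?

u' ≈ 0.5279c

Inverse velocity addition: u' = (u − v)/(1 − uv/c²)
= (0.9195 − 0.761)/(1 − 0.9195×0.761) = 0.1585/0.300261 = 0.5279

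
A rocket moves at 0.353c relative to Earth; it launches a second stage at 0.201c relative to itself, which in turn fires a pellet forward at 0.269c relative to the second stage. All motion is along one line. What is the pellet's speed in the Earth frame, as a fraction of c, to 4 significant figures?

u ≈ 0.6902c

Compose boost 2: (0.201 + 0.353)/(1 + 0.201×0.353) = 0.5540/1.07095 = 0.517296
Compose boost 3: (0.269 + 0.517296)/(1 + 0.269×0.517296) = 0.786296/1.13915 = 0.6902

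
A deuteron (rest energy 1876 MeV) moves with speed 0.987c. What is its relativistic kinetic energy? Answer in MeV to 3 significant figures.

γ = 1/√(1 − 0.987²) = 6.2220
K = (γ − 1)m₀c² = (6.2220 − 1) × 1876 MeV = 5.2220 × 1876 MeV = 9800 MeV

K ≈ 9800 MeV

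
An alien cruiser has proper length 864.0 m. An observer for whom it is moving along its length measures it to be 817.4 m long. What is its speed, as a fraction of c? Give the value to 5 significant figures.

γ = L₀/L = 864.0/817.4 = 1.057010
β = √(1 − 1/γ²) = 0.32398

β ≈ 0.32398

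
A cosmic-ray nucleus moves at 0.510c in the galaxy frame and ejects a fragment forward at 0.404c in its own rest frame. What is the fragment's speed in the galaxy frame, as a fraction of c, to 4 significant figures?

Compose boost 2: (0.404 + 0.510)/(1 + 0.404×0.510) = 0.9140/1.20604 = 0.7579

u ≈ 0.7579c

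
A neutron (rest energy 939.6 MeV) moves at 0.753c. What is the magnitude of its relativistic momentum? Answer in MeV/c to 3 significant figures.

γ = 1/√(1 − 0.753²) = 1.5197
p = γβm₀c = 1.5197 × 0.753 × 939.6 MeV/c = 1080 MeV/c

p ≈ 1080 MeV/c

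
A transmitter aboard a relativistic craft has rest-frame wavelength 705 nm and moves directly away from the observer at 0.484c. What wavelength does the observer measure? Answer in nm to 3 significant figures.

Relativistic Doppler: λ_obs = λ_src √((1+β)/(1−β))
= 705 × √(1.4840/0.51600) = 705 × 1.6959 = 1200 nm

λ_obs ≈ 1200 nm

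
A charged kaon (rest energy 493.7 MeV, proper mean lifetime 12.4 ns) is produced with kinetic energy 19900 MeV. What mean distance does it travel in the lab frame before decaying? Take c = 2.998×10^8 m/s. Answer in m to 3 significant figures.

γ = 1 + K/(m₀c²) = 1 + 19900/493.7 = 41.308
β = √(1 − 1/γ²) = 0.99971
Dilated lifetime: γτ₀ = 41.308 × 12.4 ns = 512.22 ns
d = βc·γτ₀ = 0.99971 × (2.998×10^8 m/s) × 5.1222×10^-7 s = 154 m

d ≈ 154 m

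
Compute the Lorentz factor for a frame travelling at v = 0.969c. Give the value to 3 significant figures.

γ ≈ 4.05

γ = 1/√(1 − β²) = 1/√(1 − 0.969²) = 1/√(0.061039) = 4.05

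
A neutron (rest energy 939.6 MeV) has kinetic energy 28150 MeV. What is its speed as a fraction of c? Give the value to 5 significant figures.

γ = 1 + K/(m₀c²) = 1 + 28150/939.6 = 30.95956
β = √(1 − 1/γ²) = 0.99948

β ≈ 0.99948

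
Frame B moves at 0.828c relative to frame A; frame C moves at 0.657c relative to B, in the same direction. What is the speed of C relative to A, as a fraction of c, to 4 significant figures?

u ≈ 0.9618c

Compose boost 2: (0.657 + 0.828)/(1 + 0.657×0.828) = 1.485/1.54400 = 0.9618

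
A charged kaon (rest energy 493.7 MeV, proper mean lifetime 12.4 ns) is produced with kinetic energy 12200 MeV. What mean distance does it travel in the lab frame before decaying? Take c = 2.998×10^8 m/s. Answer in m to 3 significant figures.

γ = 1 + K/(m₀c²) = 1 + 12200/493.7 = 25.711
β = √(1 − 1/γ²) = 0.99924
Dilated lifetime: γτ₀ = 25.711 × 12.4 ns = 318.82 ns
d = βc·γτ₀ = 0.99924 × (2.998×10^8 m/s) × 3.1882×10^-7 s = 95.5 m

d ≈ 95.5 m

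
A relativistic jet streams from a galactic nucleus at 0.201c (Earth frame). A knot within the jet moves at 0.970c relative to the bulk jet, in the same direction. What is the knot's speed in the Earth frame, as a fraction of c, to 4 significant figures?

Relativistic velocity addition: u = (u' + v)/(1 + u'v/c²)
= (0.970 + 0.201)/(1 + 0.970×0.201) = 1.171/1.19497 = 0.9799

u ≈ 0.9799c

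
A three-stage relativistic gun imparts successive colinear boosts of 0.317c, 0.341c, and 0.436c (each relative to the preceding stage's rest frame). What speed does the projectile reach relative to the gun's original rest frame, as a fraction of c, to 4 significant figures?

u ≈ 0.8180c

Compose boost 2: (0.341 + 0.317)/(1 + 0.341×0.317) = 0.6580/1.10810 = 0.593811
Compose boost 3: (0.436 + 0.593811)/(1 + 0.436×0.593811) = 1.02981/1.25890 = 0.8180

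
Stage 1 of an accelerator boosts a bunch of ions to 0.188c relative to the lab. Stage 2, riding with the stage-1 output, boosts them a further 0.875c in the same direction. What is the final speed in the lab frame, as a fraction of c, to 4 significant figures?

Compose boost 2: (0.875 + 0.188)/(1 + 0.875×0.188) = 1.063/1.16450 = 0.9128

u ≈ 0.9128c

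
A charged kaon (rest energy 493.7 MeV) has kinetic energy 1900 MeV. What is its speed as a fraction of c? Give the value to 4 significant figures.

γ = 1 + K/(m₀c²) = 1 + 1900/493.7 = 4.84849
β = √(1 − 1/γ²) = 0.9785

β ≈ 0.9785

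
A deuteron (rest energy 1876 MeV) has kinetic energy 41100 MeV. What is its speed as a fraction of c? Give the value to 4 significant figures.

β ≈ 0.9990

γ = 1 + K/(m₀c²) = 1 + 41100/1876 = 22.9083
β = √(1 − 1/γ²) = 0.9990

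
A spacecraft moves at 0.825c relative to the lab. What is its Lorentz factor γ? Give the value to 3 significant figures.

γ ≈ 1.77

γ = 1/√(1 − β²) = 1/√(1 − 0.825²) = 1/√(0.31938) = 1.77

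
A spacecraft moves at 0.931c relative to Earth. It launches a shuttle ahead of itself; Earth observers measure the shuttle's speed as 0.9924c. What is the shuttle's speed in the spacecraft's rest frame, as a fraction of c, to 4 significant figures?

Inverse velocity addition: u' = (u − v)/(1 − uv/c²)
= (0.9924 − 0.931)/(1 − 0.9924×0.931) = 0.06140/0.0760756 = 0.8071

u' ≈ 0.8071c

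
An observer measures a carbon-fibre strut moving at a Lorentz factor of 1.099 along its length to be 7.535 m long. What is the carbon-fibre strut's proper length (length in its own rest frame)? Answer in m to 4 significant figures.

L₀ ≈ 8.281 m

γ = 1.099 (given)
L₀ = γL = 1.099 × 7.535 = 8.281 m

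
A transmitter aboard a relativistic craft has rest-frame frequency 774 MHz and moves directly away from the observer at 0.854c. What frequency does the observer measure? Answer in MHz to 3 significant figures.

Relativistic Doppler: f_obs = f_src √((1−β)/(1+β))
= 774 × √(0.14600/1.8540) = 774 × 0.28062 = 217 MHz

f_obs ≈ 217 MHz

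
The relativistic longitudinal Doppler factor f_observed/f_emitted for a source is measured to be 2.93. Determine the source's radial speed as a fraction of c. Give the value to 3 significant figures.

f_obs/f_src = √((1+β)/(1−β)) = 2.93  ⇒  (1+β)/(1−β) = 8.5849
β = |1 − D²|/(1 + D²) = |1 − 8.5849|/(1 + 8.5849) = 0.791

β ≈ 0.791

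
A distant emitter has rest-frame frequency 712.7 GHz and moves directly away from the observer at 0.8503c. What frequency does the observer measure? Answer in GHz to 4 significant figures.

Relativistic Doppler: f_obs = f_src √((1−β)/(1+β))
= 712.7 × √(0.149700/1.85030) = 712.7 × 0.284439 = 202.7 GHz

f_obs ≈ 202.7 GHz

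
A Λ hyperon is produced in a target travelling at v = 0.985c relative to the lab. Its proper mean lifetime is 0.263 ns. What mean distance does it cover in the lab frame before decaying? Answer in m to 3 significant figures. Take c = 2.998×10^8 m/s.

γ = 1/√(1 − 0.985²) = 5.7953
Dilated lifetime: Δt = γτ₀ = 5.7953 × 0.263 ns = 1.5242 ns
d = vΔt = 0.985c × 1.5242 ns = 2.9530×10^8 m/s × 1.5242×10^-9 s = 0.450 m

d ≈ 0.450 m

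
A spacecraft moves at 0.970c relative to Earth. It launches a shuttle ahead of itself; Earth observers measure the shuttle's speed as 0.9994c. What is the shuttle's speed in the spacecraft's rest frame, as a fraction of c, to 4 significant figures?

u' ≈ 0.9613c

Inverse velocity addition: u' = (u − v)/(1 − uv/c²)
= (0.9994 − 0.970)/(1 − 0.9994×0.970) = 0.02940/0.0305820 = 0.9613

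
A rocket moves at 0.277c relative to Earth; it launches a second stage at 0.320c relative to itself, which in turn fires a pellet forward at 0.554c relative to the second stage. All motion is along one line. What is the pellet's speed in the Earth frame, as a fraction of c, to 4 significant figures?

u ≈ 0.8455c

Compose boost 2: (0.320 + 0.277)/(1 + 0.320×0.277) = 0.5970/1.08864 = 0.548391
Compose boost 3: (0.554 + 0.548391)/(1 + 0.554×0.548391) = 1.10239/1.30381 = 0.8455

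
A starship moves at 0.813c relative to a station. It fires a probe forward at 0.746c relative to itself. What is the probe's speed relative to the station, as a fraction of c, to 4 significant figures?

Relativistic velocity addition: u = (u' + v)/(1 + u'v/c²)
= (0.746 + 0.813)/(1 + 0.746×0.813) = 1.559/1.60650 = 0.9704

u ≈ 0.9704c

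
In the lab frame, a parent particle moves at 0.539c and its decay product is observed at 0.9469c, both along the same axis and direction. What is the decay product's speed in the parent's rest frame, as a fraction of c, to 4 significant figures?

Inverse velocity addition: u' = (u − v)/(1 − uv/c²)
= (0.9469 − 0.539)/(1 − 0.9469×0.539) = 0.4079/0.489621 = 0.8331

u' ≈ 0.8331c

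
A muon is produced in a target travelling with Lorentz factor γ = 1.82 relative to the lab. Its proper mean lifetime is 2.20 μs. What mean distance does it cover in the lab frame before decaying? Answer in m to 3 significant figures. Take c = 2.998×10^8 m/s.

d ≈ 1000 m

β = √(1 − 1/γ²) = √(1 − 1/1.82²) = 0.83553
Dilated lifetime: Δt = γτ₀ = 1.82 × 2.20 μs = 4.0040 μs
d = vΔt = 0.83553c × 4.0040 μs = 2.5049×10^8 m/s × 4.0040×10^-6 s = 1000 m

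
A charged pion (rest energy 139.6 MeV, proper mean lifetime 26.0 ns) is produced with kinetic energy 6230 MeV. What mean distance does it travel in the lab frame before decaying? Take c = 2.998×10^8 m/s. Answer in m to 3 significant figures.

γ = 1 + K/(m₀c²) = 1 + 6230/139.6 = 45.628
β = √(1 − 1/γ²) = 0.99976
Dilated lifetime: γτ₀ = 45.628 × 26.0 ns = 1186.3 ns
d = βc·γτ₀ = 0.99976 × (2.998×10^8 m/s) × 1.1863×10^-6 s = 356 m

d ≈ 356 m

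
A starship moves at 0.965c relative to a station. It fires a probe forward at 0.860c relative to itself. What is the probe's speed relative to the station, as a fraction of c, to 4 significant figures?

u ≈ 0.9973c

Relativistic velocity addition: u = (u' + v)/(1 + u'v/c²)
= (0.860 + 0.965)/(1 + 0.860×0.965) = 1.825/1.82990 = 0.9973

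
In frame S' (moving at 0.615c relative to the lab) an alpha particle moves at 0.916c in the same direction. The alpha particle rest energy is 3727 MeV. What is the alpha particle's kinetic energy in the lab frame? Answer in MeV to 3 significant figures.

u_lab = (0.916 + 0.615)/(1 + 0.916×0.615) = 0.979314
γ = 1/√(1 − 0.979314²) = 4.9420
K = (γ − 1)m₀c² = (4.9420 − 1) × 3727 = 3.9420 × 3727 = 14700 MeV

K ≈ 14700 MeV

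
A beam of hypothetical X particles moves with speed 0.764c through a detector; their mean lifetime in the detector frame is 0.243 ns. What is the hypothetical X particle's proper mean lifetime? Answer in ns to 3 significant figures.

γ = 1/√(1 − 0.764²) = 1.5499
Proper time: τ₀ = Δt/γ = 0.243/1.5499 = 0.157 ns

τ₀ ≈ 0.157 ns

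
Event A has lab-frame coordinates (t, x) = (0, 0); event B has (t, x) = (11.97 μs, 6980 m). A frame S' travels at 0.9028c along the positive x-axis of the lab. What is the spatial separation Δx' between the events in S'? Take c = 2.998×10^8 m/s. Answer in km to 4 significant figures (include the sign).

γ = 1/√(1 − 0.9028²) = 2.32525
Δx' = γ(Δx − vΔt) = 2.32525 × (6980 m − 0.9028×(2.998×10^8 m/s)×11.97×10^-6 s)
= 2.32525 × (3740.21 m) = 8.697 km

Δx' ≈ 8.697 km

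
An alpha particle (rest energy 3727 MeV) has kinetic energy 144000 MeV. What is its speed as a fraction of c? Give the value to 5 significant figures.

γ = 1 + K/(m₀c²) = 1 + 144000/3727 = 39.63697
β = √(1 − 1/γ²) = 0.99968

β ≈ 0.99968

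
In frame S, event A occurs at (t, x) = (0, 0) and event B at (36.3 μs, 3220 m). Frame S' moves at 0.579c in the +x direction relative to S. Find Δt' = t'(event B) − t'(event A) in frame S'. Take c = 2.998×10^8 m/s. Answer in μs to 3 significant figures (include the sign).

Δt' ≈ 36.9 μs

γ = 1/√(1 − 0.579²) = 1.2265
Δt' = γ(Δt − vΔx/c²) = 1.2265 × (36.3 μs − 0.579×3220 m / (2.998×10^8 m/s))
= 1.2265 × (30.081 μs) = 36.9 μs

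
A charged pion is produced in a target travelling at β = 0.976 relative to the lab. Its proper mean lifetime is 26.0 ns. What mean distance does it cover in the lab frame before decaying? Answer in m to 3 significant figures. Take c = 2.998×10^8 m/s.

d ≈ 34.9 m

γ = 1/√(1 − 0.976²) = 4.5920
Dilated lifetime: Δt = γτ₀ = 4.5920 × 26.0 ns = 119.39 ns
d = vΔt = 0.976c × 119.39 ns = 2.9260×10^8 m/s × 1.1939×10^-7 s = 34.9 m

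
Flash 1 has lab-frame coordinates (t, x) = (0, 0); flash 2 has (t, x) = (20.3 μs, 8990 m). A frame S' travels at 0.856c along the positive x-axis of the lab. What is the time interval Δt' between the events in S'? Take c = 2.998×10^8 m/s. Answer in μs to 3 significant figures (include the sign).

γ = 1/√(1 − 0.856²) = 1.9343
Δt' = γ(Δt − vΔx/c²) = 1.9343 × (20.3 μs − 0.856×8990 m / (2.998×10^8 m/s))
= 1.9343 × (-5.3686 μs) = -10.4 μs

Δt' ≈ -10.4 μs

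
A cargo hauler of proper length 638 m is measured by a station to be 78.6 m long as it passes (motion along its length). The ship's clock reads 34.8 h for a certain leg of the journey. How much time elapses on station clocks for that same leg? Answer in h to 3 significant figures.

Length contraction ⇒ γ = L₀/L = 638/78.6 = 8.1170
Time dilation: Δt = γτ₀ = 8.1170 × 34.8 h = 282 h

Δt ≈ 282 h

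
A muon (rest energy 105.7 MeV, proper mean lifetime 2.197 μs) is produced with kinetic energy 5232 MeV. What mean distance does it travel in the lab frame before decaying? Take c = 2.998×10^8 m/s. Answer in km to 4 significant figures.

d ≈ 33.25 km

γ = 1 + K/(m₀c²) = 1 + 5232/105.7 = 50.4986
β = √(1 − 1/γ²) = 0.999804
Dilated lifetime: γτ₀ = 50.4986 × 2.197 μs = 110.945 μs
d = βc·γτ₀ = 0.999804 × (2.998×10^8 m/s) × 0.000110945 s = 33.25 km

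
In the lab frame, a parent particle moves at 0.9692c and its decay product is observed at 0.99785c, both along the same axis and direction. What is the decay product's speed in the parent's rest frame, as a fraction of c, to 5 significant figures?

Inverse velocity addition: u' = (u − v)/(1 − uv/c²)
= (0.99785 − 0.9692)/(1 − 0.99785×0.9692) = 0.028650/0.03288378 = 0.87125

u' ≈ 0.87125c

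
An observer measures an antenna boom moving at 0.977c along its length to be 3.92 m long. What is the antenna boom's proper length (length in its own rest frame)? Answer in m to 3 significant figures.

L₀ ≈ 18.4 m

γ = 1/√(1 − 0.977²) = 4.6896
L₀ = γL = 4.6896 × 3.92 = 18.4 m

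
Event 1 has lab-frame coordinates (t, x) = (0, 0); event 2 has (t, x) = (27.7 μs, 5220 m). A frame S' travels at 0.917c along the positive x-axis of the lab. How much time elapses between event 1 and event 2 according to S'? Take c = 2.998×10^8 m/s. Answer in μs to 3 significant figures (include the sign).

γ = 1/√(1 − 0.917²) = 2.5070
Δt' = γ(Δt − vΔx/c²) = 2.5070 × (27.7 μs − 0.917×5220 m / (2.998×10^8 m/s))
= 2.5070 × (11.734 μs) = 29.4 μs

Δt' ≈ 29.4 μs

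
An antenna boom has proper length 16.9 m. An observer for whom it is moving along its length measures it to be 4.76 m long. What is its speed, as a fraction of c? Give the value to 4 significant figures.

β ≈ 0.9595

γ = L₀/L = 16.9/4.76 = 3.55042
β = √(1 − 1/γ²) = 0.9595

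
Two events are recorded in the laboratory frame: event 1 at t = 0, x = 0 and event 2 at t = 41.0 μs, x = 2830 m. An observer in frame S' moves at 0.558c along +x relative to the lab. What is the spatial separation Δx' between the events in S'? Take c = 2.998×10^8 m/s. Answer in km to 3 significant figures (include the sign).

γ = 1/√(1 − 0.558²) = 1.2051
Δx' = γ(Δx − vΔt) = 1.2051 × (2830 m − 0.558×(2.998×10^8 m/s)×41.0×10^-6 s)
= 1.2051 × (-4028.8 m) = -4.85 km

Δx' ≈ -4.85 km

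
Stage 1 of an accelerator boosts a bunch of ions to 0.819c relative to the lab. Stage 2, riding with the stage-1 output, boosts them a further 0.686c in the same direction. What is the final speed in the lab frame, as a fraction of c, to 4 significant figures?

u ≈ 0.9636c

Compose boost 2: (0.686 + 0.819)/(1 + 0.686×0.819) = 1.505/1.56183 = 0.9636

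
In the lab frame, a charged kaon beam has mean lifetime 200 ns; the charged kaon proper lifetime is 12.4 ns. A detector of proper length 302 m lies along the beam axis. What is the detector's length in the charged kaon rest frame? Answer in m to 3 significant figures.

Time dilation ⇒ γ = Δt/τ₀ = 200/12.4 = 16.129
Length contraction: L = L₀/γ = 302/16.129 = 18.7 m

L ≈ 18.7 m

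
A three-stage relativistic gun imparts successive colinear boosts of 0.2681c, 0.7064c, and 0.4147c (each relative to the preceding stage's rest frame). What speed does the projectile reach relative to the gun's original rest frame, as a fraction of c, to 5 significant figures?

Compose boost 2: (0.7064 + 0.2681)/(1 + 0.7064×0.2681) = 0.97450/1.189386 = 0.8193304
Compose boost 3: (0.4147 + 0.8193304)/(1 + 0.4147×0.8193304) = 1.234030/1.339776 = 0.92107

u ≈ 0.92107c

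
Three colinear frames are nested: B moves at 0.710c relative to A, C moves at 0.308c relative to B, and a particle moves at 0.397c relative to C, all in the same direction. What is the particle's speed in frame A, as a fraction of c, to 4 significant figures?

Compose boost 2: (0.308 + 0.710)/(1 + 0.308×0.710) = 1.018/1.21868 = 0.835330
Compose boost 3: (0.397 + 0.835330)/(1 + 0.397×0.835330) = 1.23233/1.33163 = 0.9254

u ≈ 0.9254c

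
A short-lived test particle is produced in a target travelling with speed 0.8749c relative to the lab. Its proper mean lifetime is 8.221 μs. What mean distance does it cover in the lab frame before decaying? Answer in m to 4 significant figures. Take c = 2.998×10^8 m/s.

d ≈ 4452 m

γ = 1/√(1 − 0.8749²) = 2.06482
Dilated lifetime: Δt = γτ₀ = 2.06482 × 8.221 μs = 16.9749 μs
d = vΔt = 0.8749c × 16.9749 μs = 2.62295×10^8 m/s × 1.69749×10^-5 s = 4452 m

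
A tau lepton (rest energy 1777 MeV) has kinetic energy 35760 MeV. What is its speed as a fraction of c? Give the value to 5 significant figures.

β ≈ 0.99888

γ = 1 + K/(m₀c²) = 1 + 35760/1777 = 21.12380
β = √(1 − 1/γ²) = 0.99888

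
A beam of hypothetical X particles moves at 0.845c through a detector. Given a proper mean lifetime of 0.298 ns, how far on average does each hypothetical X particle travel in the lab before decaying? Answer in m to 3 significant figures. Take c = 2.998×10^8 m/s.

d ≈ 0.141 m

γ = 1/√(1 − 0.845²) = 1.8700
Dilated lifetime: Δt = γτ₀ = 1.8700 × 0.298 ns = 0.55725 ns
d = vΔt = 0.845c × 0.55725 ns = 2.5333×10^8 m/s × 5.5725×10^-10 s = 0.141 m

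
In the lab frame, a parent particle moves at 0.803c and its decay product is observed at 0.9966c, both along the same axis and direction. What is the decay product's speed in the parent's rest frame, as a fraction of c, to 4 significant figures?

Inverse velocity addition: u' = (u − v)/(1 − uv/c²)
= (0.9966 − 0.803)/(1 − 0.9966×0.803) = 0.1936/0.199730 = 0.9693

u' ≈ 0.9693c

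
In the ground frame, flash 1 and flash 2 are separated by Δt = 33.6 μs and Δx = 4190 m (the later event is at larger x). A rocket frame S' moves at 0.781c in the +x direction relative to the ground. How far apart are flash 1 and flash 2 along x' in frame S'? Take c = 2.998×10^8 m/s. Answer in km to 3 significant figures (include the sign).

Δx' ≈ -5.89 km

γ = 1/√(1 − 0.781²) = 1.6012
Δx' = γ(Δx − vΔt) = 1.6012 × (4190 m − 0.781×(2.998×10^8 m/s)×33.6×10^-6 s)
= 1.6012 × (-3677.2 m) = -5.89 km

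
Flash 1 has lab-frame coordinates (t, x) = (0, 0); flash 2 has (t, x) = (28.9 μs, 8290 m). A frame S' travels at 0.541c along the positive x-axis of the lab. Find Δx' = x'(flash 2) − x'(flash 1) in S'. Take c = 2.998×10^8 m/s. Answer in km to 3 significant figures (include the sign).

γ = 1/√(1 − 0.541²) = 1.1890
Δx' = γ(Δx − vΔt) = 1.1890 × (8290 m − 0.541×(2.998×10^8 m/s)×28.9×10^-6 s)
= 1.1890 × (3602.7 m) = 4.28 km

Δx' ≈ 4.28 km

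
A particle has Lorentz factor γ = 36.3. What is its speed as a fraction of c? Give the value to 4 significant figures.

β = √(1 − 1/γ²) = √(1 − 1/36.3²) = √(0.999241) = 0.9996

β ≈ 0.9996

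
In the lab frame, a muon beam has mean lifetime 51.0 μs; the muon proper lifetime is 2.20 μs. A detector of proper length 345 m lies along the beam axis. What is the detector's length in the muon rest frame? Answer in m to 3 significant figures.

Time dilation ⇒ γ = Δt/τ₀ = 51.0/2.20 = 23.182
Length contraction: L = L₀/γ = 345/23.182 = 14.9 m

L ≈ 14.9 m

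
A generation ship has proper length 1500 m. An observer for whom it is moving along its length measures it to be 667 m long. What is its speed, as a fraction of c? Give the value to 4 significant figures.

β ≈ 0.8957

γ = L₀/L = 1500/667 = 2.24888
β = √(1 − 1/γ²) = 0.8957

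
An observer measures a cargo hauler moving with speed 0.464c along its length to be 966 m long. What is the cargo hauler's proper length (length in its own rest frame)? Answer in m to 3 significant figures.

L₀ ≈ 1090 m

γ = 1/√(1 − 0.464²) = 1.1289
L₀ = γL = 1.1289 × 966 = 1090 m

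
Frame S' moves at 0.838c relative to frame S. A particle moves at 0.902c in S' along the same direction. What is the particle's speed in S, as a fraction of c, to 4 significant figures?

Relativistic velocity addition: u = (u' + v)/(1 + u'v/c²)
= (0.902 + 0.838)/(1 + 0.902×0.838) = 1.740/1.75588 = 0.9910

u ≈ 0.9910c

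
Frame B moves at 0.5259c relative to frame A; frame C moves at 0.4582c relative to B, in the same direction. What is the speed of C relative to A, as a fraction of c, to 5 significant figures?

Compose boost 2: (0.4582 + 0.5259)/(1 + 0.4582×0.5259) = 0.98410/1.240967 = 0.79301

u ≈ 0.79301c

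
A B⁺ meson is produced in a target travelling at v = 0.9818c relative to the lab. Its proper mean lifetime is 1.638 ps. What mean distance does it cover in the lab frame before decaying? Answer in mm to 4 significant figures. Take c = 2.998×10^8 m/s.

γ = 1/√(1 − 0.9818²) = 5.26544
Dilated lifetime: Δt = γτ₀ = 5.26544 × 1.638 ps = 8.62479 ps
d = vΔt = 0.9818c × 8.62479 ps = 2.94344×10^8 m/s × 8.62479×10^-12 s = 2.539 mm

d ≈ 2.539 mm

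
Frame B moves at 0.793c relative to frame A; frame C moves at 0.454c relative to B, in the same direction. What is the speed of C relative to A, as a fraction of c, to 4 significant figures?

u ≈ 0.9169c

Compose boost 2: (0.454 + 0.793)/(1 + 0.454×0.793) = 1.247/1.36002 = 0.9169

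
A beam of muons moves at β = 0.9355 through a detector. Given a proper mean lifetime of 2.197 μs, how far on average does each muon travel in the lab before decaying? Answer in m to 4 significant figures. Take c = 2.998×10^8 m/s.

d ≈ 1744 m

γ = 1/√(1 − 0.9355²) = 2.83024
Dilated lifetime: Δt = γτ₀ = 2.83024 × 2.197 μs = 6.21804 μs
d = vΔt = 0.9355c × 6.21804 μs = 2.80463×10^8 m/s × 6.21804×10^-6 s = 1744 m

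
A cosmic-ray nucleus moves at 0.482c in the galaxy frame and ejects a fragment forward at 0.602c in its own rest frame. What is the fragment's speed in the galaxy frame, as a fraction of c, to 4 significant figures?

u ≈ 0.8402c

Compose boost 2: (0.602 + 0.482)/(1 + 0.602×0.482) = 1.084/1.29016 = 0.8402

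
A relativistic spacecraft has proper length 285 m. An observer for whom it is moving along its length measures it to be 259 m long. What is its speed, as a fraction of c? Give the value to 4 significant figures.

β ≈ 0.4173

γ = L₀/L = 285/259 = 1.10039
β = √(1 − 1/γ²) = 0.4173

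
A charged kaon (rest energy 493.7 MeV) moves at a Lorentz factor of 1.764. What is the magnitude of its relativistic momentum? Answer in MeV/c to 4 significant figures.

p ≈ 717.4 MeV/c

β = √(1 − 1/γ²) = √(1 − 1/1.764²) = 0.823791
p = γβm₀c = 1.764 × 0.823791 × 493.7 MeV/c = 717.4 MeV/c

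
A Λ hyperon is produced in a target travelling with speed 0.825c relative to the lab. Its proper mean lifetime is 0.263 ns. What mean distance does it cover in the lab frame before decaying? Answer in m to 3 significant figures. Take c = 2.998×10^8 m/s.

d ≈ 0.115 m

γ = 1/√(1 − 0.825²) = 1.7695
Dilated lifetime: Δt = γτ₀ = 1.7695 × 0.263 ns = 0.46538 ns
d = vΔt = 0.825c × 0.46538 ns = 2.4734×10^8 m/s × 4.6538×10^-10 s = 0.115 m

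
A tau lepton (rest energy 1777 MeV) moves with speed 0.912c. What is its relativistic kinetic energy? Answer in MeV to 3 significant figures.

K ≈ 2560 MeV

γ = 1/√(1 − 0.912²) = 2.4379
K = (γ − 1)m₀c² = (2.4379 − 1) × 1777 MeV = 1.4379 × 1777 MeV = 2560 MeV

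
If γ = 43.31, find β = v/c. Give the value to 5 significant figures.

β = √(1 − 1/γ²) = √(1 − 1/43.31²) = √(0.9994669) = 0.99973

β ≈ 0.99973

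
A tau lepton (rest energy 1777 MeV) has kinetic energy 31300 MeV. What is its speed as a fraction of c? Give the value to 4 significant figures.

γ = 1 + K/(m₀c²) = 1 + 31300/1777 = 18.6140
β = √(1 − 1/γ²) = 0.9986

β ≈ 0.9986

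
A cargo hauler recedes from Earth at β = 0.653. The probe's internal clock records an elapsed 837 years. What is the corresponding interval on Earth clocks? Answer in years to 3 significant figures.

γ = 1/√(1 − 0.653²) = 1.3204
Time dilation: Δt = γτ₀ = 1.3204 × 837 years = 1110 years

Δt ≈ 1110 years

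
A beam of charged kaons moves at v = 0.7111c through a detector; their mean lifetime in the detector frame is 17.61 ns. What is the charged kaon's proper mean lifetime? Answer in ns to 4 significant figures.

τ₀ ≈ 12.38 ns

γ = 1/√(1 − 0.7111²) = 1.42229
Proper time: τ₀ = Δt/γ = 17.61/1.42229 = 12.38 ns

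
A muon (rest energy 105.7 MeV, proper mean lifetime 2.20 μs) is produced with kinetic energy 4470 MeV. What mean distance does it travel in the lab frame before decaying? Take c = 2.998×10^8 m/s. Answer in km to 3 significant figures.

d ≈ 28.5 km

γ = 1 + K/(m₀c²) = 1 + 4470/105.7 = 43.289
β = √(1 − 1/γ²) = 0.99973
Dilated lifetime: γτ₀ = 43.289 × 2.20 μs = 95.237 μs
d = βc·γτ₀ = 0.99973 × (2.998×10^8 m/s) × 9.5237×10^-5 s = 28.5 km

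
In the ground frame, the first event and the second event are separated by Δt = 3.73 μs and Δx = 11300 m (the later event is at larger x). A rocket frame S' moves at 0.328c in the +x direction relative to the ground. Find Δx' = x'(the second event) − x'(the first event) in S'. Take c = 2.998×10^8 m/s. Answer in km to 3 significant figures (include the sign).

γ = 1/√(1 − 0.328²) = 1.0586
Δx' = γ(Δx − vΔt) = 1.0586 × (11300 m − 0.328×(2.998×10^8 m/s)×3.73×10^-6 s)
= 1.0586 × (10933 m) = 11.6 km

Δx' ≈ 11.6 km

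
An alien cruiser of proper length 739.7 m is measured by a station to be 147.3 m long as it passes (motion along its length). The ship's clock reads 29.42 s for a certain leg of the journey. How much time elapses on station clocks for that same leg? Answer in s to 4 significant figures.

Δt ≈ 147.7 s

Length contraction ⇒ γ = L₀/L = 739.7/147.3 = 5.02172
Time dilation: Δt = γτ₀ = 5.02172 × 29.42 s = 147.7 s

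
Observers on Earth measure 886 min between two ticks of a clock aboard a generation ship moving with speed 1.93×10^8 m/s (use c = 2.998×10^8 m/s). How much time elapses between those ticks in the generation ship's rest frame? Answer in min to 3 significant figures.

τ₀ ≈ 678 min

β = v/c = 1.93×10^8 / 2.998×10^8 = 0.64376
γ = 1/√(1 − 0.64376²) = 1.3068
Proper time: τ₀ = Δt/γ = 886/1.3068 = 678 min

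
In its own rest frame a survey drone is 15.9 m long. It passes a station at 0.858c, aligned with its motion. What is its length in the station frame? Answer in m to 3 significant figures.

γ = 1/√(1 − 0.858²) = 1.9469
Length contraction: L = L₀/γ = 15.9/1.9469 = 8.17 m

L ≈ 8.17 m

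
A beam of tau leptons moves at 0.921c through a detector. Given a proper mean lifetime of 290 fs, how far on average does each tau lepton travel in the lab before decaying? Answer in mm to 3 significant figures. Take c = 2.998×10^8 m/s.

γ = 1/√(1 − 0.921²) = 2.5670
Dilated lifetime: Δt = γτ₀ = 2.5670 × 290 fs = 744.42 fs
d = vΔt = 0.921c × 744.42 fs = 2.7612×10^8 m/s × 7.4442×10^-13 s = 0.206 mm

d ≈ 0.206 mm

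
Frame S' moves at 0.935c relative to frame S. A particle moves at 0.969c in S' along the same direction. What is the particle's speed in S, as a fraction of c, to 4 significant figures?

Relativistic velocity addition: u = (u' + v)/(1 + u'v/c²)
= (0.969 + 0.935)/(1 + 0.969×0.935) = 1.904/1.90602 = 0.9989

u ≈ 0.9989c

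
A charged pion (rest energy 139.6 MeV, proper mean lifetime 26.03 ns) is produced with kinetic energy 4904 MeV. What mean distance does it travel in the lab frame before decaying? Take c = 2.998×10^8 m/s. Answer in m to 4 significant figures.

d ≈ 281.8 m

γ = 1 + K/(m₀c²) = 1 + 4904/139.6 = 36.1289
β = √(1 − 1/γ²) = 0.999617
Dilated lifetime: γτ₀ = 36.1289 × 26.03 ns = 940.436 ns
d = βc·γτ₀ = 0.999617 × (2.998×10^8 m/s) × 9.40436×10^-7 s = 281.8 m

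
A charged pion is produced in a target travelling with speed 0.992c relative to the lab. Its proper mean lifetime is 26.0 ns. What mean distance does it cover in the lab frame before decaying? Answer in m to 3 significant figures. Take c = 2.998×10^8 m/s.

d ≈ 61.3 m

γ = 1/√(1 − 0.992²) = 7.9216
Dilated lifetime: Δt = γτ₀ = 7.9216 × 26.0 ns = 205.96 ns
d = vΔt = 0.992c × 205.96 ns = 2.9740×10^8 m/s × 2.0596×10^-7 s = 61.3 m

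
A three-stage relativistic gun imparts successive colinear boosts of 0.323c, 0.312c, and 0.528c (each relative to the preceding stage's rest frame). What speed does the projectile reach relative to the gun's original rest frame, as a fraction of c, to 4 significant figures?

Compose boost 2: (0.312 + 0.323)/(1 + 0.312×0.323) = 0.6350/1.10078 = 0.576866
Compose boost 3: (0.528 + 0.576866)/(1 + 0.528×0.576866) = 1.10487/1.30459 = 0.8469

u ≈ 0.8469c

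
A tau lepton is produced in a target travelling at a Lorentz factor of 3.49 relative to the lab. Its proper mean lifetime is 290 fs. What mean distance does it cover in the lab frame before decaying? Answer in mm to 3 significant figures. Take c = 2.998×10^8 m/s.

β = √(1 − 1/γ²) = √(1 − 1/3.49²) = 0.95807
Dilated lifetime: Δt = γτ₀ = 3.49 × 290 fs = 1012.1 fs
d = vΔt = 0.95807c × 1012.1 fs = 2.8723×10^8 m/s × 1.0121×10^-12 s = 0.291 mm

d ≈ 0.291 mm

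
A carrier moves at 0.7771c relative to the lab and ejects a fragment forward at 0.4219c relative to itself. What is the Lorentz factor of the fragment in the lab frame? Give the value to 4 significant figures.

u_lab = (0.4219 + 0.7771)/(1 + 0.4219×0.7771) = 1.1990/1.327858 = 0.9029577
γ = 1/√(1 − 0.9029577²) = 2.327

γ ≈ 2.327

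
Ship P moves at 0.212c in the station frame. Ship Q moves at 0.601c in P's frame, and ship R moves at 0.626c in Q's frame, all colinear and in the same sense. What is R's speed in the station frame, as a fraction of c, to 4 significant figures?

u ≈ 0.9281c

Compose boost 2: (0.601 + 0.212)/(1 + 0.601×0.212) = 0.8130/1.12741 = 0.721121
Compose boost 3: (0.626 + 0.721121)/(1 + 0.626×0.721121) = 1.34712/1.45142 = 0.9281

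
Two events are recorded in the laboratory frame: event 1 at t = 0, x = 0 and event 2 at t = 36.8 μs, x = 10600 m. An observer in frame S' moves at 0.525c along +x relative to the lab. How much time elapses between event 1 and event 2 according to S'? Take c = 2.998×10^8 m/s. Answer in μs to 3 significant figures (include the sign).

γ = 1/√(1 − 0.525²) = 1.1749
Δt' = γ(Δt − vΔx/c²) = 1.1749 × (36.8 μs − 0.525×10600 m / (2.998×10^8 m/s))
= 1.1749 × (18.238 μs) = 21.4 μs

Δt' ≈ 21.4 μs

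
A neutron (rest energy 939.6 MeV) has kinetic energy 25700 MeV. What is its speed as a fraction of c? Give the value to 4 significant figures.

β ≈ 0.9994

γ = 1 + K/(m₀c²) = 1 + 25700/939.6 = 28.3521
β = √(1 − 1/γ²) = 0.9994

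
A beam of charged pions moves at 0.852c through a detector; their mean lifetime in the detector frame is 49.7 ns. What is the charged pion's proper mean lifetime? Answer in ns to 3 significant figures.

γ = 1/√(1 − 0.852²) = 1.9101
Proper time: τ₀ = Δt/γ = 49.7/1.9101 = 26.0 ns

τ₀ ≈ 26.0 ns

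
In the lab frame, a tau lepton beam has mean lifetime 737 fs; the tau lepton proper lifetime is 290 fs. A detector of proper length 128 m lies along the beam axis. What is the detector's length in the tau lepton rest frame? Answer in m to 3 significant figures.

L ≈ 50.4 m

Time dilation ⇒ γ = Δt/τ₀ = 737/290 = 2.5414
Length contraction: L = L₀/γ = 128/2.5414 = 50.4 m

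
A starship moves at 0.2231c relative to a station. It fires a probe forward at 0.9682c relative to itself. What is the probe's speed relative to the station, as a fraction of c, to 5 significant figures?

u ≈ 0.97968c

Relativistic velocity addition: u = (u' + v)/(1 + u'v/c²)
= (0.9682 + 0.2231)/(1 + 0.9682×0.2231) = 1.1913/1.216005 = 0.97968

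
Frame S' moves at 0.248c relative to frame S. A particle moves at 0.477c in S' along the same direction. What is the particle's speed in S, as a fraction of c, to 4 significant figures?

Relativistic velocity addition: u = (u' + v)/(1 + u'v/c²)
= (0.477 + 0.248)/(1 + 0.477×0.248) = 0.7250/1.11830 = 0.6483

u ≈ 0.6483c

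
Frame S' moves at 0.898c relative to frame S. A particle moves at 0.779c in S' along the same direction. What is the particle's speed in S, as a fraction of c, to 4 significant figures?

Relativistic velocity addition: u = (u' + v)/(1 + u'v/c²)
= (0.779 + 0.898)/(1 + 0.779×0.898) = 1.677/1.69954 = 0.9867

u ≈ 0.9867c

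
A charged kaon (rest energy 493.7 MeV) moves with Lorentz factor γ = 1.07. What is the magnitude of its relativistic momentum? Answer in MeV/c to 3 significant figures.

β = √(1 − 1/γ²) = √(1 − 1/1.07²) = 0.35575
p = γβm₀c = 1.07 × 0.35575 × 493.7 MeV/c = 188 MeV/c

p ≈ 188 MeV/c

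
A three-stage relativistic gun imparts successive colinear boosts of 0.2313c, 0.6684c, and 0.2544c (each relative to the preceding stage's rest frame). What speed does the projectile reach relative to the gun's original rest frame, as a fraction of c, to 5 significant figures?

u ≈ 0.86263c

Compose boost 2: (0.6684 + 0.2313)/(1 + 0.6684×0.2313) = 0.89970/1.154601 = 0.7792303
Compose boost 3: (0.2544 + 0.7792303)/(1 + 0.2544×0.7792303) = 1.033630/1.198236 = 0.86263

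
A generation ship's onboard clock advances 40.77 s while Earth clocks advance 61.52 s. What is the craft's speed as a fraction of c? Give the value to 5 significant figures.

γ = Δt/τ₀ = 61.52/40.77 = 1.508953
β = √(1 − 1/γ²) = √(1 − 1/1.508953²) = 0.74887

β ≈ 0.74887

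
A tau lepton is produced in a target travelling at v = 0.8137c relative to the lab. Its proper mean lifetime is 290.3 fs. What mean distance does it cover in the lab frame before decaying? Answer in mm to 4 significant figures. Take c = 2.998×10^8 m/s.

γ = 1/√(1 − 0.8137²) = 1.72033
Dilated lifetime: Δt = γτ₀ = 1.72033 × 290.3 fs = 499.411 fs
d = vΔt = 0.8137c × 499.411 fs = 2.43947×10^8 m/s × 4.99411×10^-13 s = 0.1218 mm

d ≈ 0.1218 mm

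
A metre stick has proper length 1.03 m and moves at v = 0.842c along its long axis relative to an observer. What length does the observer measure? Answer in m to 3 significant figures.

L ≈ 0.556 m

γ = 1/√(1 − 0.842²) = 1.8536
Length contraction: L = L₀/γ = 1.03/1.8536 = 0.556 m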